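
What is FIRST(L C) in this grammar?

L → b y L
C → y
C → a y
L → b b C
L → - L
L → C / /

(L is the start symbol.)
FIRST sets of the non-terminals involved (from the grammar, by fixed-point iteration):
  FIRST(L) = { '-', 'a', 'b', 'y' }

To compute FIRST(L C), process the symbols left to right:
Symbol L is a non-terminal. Add FIRST(L) \ {ε} = { '-', 'a', 'b', 'y' }
L is not nullable (ε ∉ FIRST(L)), so stop here.
FIRST(L C) = { '-', 'a', 'b', 'y' }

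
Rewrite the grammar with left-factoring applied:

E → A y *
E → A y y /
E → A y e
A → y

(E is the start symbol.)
E → A y E'
E' → *
E' → y /
E' → e
A → y

Left-factoring transforms A → αβ₁ | αβ₂ into A → αA' and A' → β₁ | β₂
(α is the longest common prefix among the alternatives). Repeat until
no nonterminal has two alternatives with a common prefix.

Round 1: E has alternatives sharing prefix 'A y'. Introduce E': E → A y E'
  Add: E' → *
  Add: E' → y /
  Add: E' → e

No remaining common prefixes — done.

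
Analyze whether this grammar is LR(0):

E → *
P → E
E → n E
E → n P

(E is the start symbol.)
A grammar is LR(0) if no state in the canonical LR(0) collection has:
  - both a shift item (dot before a terminal) and a complete item (shift-reduce conflict), or
  - two or more complete items (reduce-reduce conflict; the accept item [E' → E .] counts as a complete item here).

Augment with E' → E and build the canonical LR(0) collection (I0 = CLOSURE({[E' → . E]}), then GOTO on every symbol after a dot until no new states appear). It has 6 states:
  I0: { [E → . *], [E → . n E], [E → . n P], [E' → . E] }  — shift
  I1: { [E → * .] }  — reduce
  I2: { [E' → E .] }  — accept
  I3: { [E → . *], [E → . n E], [E → . n P], [E → n . E], [E → n . P], [P → . E] }  — shift
  I4: { [E → n E .], [P → E .] }  — 2 reduces
  I5: { [E → n P .] }  — reduce

Conflict in state I4:
  Reduce-reduce conflict: [E → n E .] and [P → E .]
So the grammar is NOT LR(0).

Answer: No. Reduce-reduce conflict: [E → n E .] and [P → E .]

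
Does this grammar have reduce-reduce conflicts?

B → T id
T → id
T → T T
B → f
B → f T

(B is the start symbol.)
Yes — I7: [B → T id .] vs [T → id .]

A reduce-reduce conflict occurs when an LR(0) state has two complete items [A → α .] and [B → β .] — both call for a reduction, and with no lookahead the parser cannot choose between them.

Augment with B' → B and build the canonical LR(0) collection (I0 = CLOSURE({[B' → . B]}), then GOTO on every symbol after a dot until no new states appear). It has 8 states:
  I0: { [B → . T id], [B → . f T], [B → . f], [B' → . B], [T → . T T], [T → . id] }  — shift
  I1: { [B' → B .] }  — accept
  I2: { [B → T . id], [T → . T T], [T → . id], [T → T . T] }  — shift
  I3: { [B → f . T], [B → f .], [T → . T T], [T → . id] }  — shift, reduce
  I4: { [T → id .] }  — reduce
  I5: { [B → f T .], [T → . T T], [T → . id], [T → T . T] }  — shift, reduce
  I6: { [T → . T T], [T → . id], [T → T . T], [T → T T .] }  — shift, reduce
  I7: { [B → T id .], [T → id .] }  — 2 reduces

I7 contains complete items [B → T id .], [T → id .] — reduce-reduce conflict.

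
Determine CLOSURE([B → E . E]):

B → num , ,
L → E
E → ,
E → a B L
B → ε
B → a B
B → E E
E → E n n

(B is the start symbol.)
Start with: [B → E . E]
  [B → E . E] has the dot before E: add [E → . ,], [E → . a B L], [E → . E n n]
No further items can be added.

CLOSURE = { [B → E . E], [E → . ,], [E → . E n n], [E → . a B L] }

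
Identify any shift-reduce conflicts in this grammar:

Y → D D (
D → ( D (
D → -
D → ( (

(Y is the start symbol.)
Augment with Y' → Y and build the canonical LR(0) collection (I0 = CLOSURE({[Y' → . Y]}), then GOTO on every symbol after a dot until no new states appear). It has 10 states:
  I0: { [D → . ( (], [D → . ( D (], [D → . -], [Y → . D D (], [Y' → . Y] }  — shift
  I1: { [D → ( . (], [D → ( . D (], [D → . ( (], [D → . ( D (], [D → . -] }  — shift
  I2: { [D → - .] }  — reduce
  I3: { [D → . ( (], [D → . ( D (], [D → . -], [Y → D . D (] }  — shift
  I4: { [Y' → Y .] }  — accept
  I5: { [Y → D D . (] }  — shift
  I6: { [Y → D D ( .] }  — reduce
  I7: { [D → ( ( .], [D → ( . (], [D → ( . D (], [D → . ( (], [D → . ( D (], [D → . -] }  — shift, reduce
  I8: { [D → ( D . (] }  — shift
  I9: { [D → ( D ( .] }  — reduce

I7 contains reduce item [D → ( ( .] and shift items [D → . ( (], [D → ( . (], [D → . ( D (], [D → . -] — shift-reduce conflict.

Answer: Yes — I7: [D → ( ( .] vs [D → . ( (]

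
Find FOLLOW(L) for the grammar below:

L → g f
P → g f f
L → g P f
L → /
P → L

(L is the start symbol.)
L is the start symbol, so $ ∈ FOLLOW(L).
In P → L: L is at the end, add FOLLOW(P)

The FOLLOW sets referred to above (computed the same way, to a fixed point):
  FOLLOW(P) = { 'f' }

Taking the union: FOLLOW(L) = { $, 'f' }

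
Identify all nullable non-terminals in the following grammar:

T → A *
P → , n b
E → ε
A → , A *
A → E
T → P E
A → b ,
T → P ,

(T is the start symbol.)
{ 'A', 'E' }

A non-terminal is nullable if it can derive ε (the empty string): either it has an ε-production, or it has a production whose right-hand side consists entirely of nullable non-terminals.

ε-productions: E → ε
So E is immediately nullable.
A → E: every symbol on the right is nullable, so A is nullable too.
No further non-terminal can be added: every production for the remaining non-terminals contains a terminal or a non-nullable non-terminal.
Nullable = { 'A', 'E' }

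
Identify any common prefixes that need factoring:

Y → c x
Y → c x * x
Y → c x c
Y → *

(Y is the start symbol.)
Left-factoring is needed when two productions for the same non-terminal
share a common prefix on the right-hand side.

Productions for Y:
  Y → c x
  Y → c x * x
  Y → c x c
  Y → *

Found common prefix 'c x' in productions for Y

Answer: Yes, Y has productions with common prefix 'c x'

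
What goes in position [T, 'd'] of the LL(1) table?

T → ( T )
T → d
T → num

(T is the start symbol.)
T → d

To find M[T, 'd'], we find productions for T where 'd' is in the predict set (PREDICT(N → α) = (FIRST(α) \ {ε}) ∪ (FOLLOW(N) if α ⇒* ε)).

T → ( T ): PREDICT = { '(' }
T → d: PREDICT = { 'd' }
  'd' is in predict set, so this production goes in M[T, 'd']
T → num: PREDICT = { 'num' }

M[T, 'd'] = T → d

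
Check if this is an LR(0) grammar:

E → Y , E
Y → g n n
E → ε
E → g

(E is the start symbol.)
No. Shift-reduce conflict between [E → .] and [E → . g]

A grammar is LR(0) if no state in the canonical LR(0) collection has:
  - both a shift item (dot before a terminal) and a complete item (shift-reduce conflict), or
  - two or more complete items (reduce-reduce conflict; the accept item [E' → E .] counts as a complete item here).

Augment with E' → E and build the canonical LR(0) collection (I0 = CLOSURE({[E' → . E]}), then GOTO on every symbol after a dot until no new states appear). It has 8 states:
  I0: { [E → . Y , E], [E → . g], [E → .], [E' → . E], [Y → . g n n] }  — shift, reduce
  I1: { [E' → E .] }  — accept
  I2: { [E → Y . , E] }  — shift
  I3: { [E → g .], [Y → g . n n] }  — shift, reduce
  I4: { [Y → g n . n] }  — shift
  I5: { [Y → g n n .] }  — reduce
  I6: { [E → . Y , E], [E → . g], [E → .], [E → Y , . E], [Y → . g n n] }  — shift, reduce
  I7: { [E → Y , E .] }  — reduce

Conflict in state I0:
  Shift-reduce conflict between [E → .] and [E → . g]
So the grammar is NOT LR(0).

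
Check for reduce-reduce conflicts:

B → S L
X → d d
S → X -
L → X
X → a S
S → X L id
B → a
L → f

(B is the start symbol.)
A reduce-reduce conflict occurs when an LR(0) state has two complete items [A → α .] and [B → β .] — both call for a reduction, and with no lookahead the parser cannot choose between them.

Augment with B' → B and build the canonical LR(0) collection (I0 = CLOSURE({[B' → . B]}), then GOTO on every symbol after a dot until no new states appear). It has 15 states:
  I0: { [B → . S L], [B → . a], [B' → . B], [S → . X -], [S → . X L id], [X → . a S], [X → . d d] }  — shift
  I1: { [B' → B .] }  — accept
  I2: { [B → S . L], [L → . X], [L → . f], [X → . a S], [X → . d d] }  — shift
  I3: { [L → . X], [L → . f], [S → X . -], [S → X . L id], [X → . a S], [X → . d d] }  — shift
  I4: { [B → a .], [S → . X -], [S → . X L id], [X → . a S], [X → . d d], [X → a . S] }  — shift, reduce
  I5: { [X → d . d] }  — shift
  I6: { [X → d d .] }  — reduce
  I7: { [X → a S .] }  — reduce
  I8: { [S → . X -], [S → . X L id], [X → . a S], [X → . d d], [X → a . S] }  — shift
  I9: { [S → X - .] }  — reduce
  I10: { [S → X L . id] }  — shift
  I11: { [L → X .] }  — reduce
  I12: { [L → f .] }  — reduce
  I13: { [S → X L id .] }  — reduce
  I14: { [B → S L .] }  — reduce

No state contains more than one complete item.

Answer: No reduce-reduce conflicts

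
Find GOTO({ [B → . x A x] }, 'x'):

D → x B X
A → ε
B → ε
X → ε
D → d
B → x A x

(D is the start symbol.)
{ [A → .], [B → x . A x] }

GOTO(I, 'x') = CLOSURE({ [A → αX.β] : [A → α.Xβ] ∈ I, X = 'x' })

Items with dot before 'x', with the dot advanced:
  [B → . x A x] → [B → x . A x]
Closure of the advanced items:
  [B → x . A x] has the dot before A: add [A → .]

GOTO = { [A → .], [B → x . A x] }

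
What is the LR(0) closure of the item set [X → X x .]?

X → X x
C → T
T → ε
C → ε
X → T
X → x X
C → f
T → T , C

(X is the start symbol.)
{ [X → X x .] }

To compute CLOSURE, for each item [A → α.Bβ] where B is a non-terminal, add [B → .γ] for all productions B → γ; repeat for the newly added items until nothing changes.

Start with: [X → X x .]
The dot is at the end, so nothing is added.

CLOSURE = { [X → X x .] }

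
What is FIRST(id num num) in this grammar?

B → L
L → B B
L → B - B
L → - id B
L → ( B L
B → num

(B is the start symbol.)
To compute FIRST(id num num), process the symbols left to right:
Symbol id is a terminal. Add 'id' and stop.
FIRST(id num num) = { 'id' }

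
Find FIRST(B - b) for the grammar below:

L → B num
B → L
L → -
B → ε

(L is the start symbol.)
{ '-', 'num' }

FIRST sets of the non-terminals involved (from the grammar, by fixed-point iteration):
  FIRST(B) = { '-', 'num', ε }

To compute FIRST(B - b), process the symbols left to right:
Symbol B is a non-terminal. Add FIRST(B) \ {ε} = { '-', 'num' }
B is nullable (ε ∈ FIRST(B)), continue to the next symbol.
Symbol - is a terminal. Add '-' and stop.
FIRST(B - b) = { '-', 'num' }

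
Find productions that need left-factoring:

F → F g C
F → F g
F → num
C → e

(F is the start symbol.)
Left-factoring is needed when two productions for the same non-terminal
share a common prefix on the right-hand side.

Productions for F:
  F → F g C
  F → F g
  F → num

Found common prefix 'F g' in productions for F

Answer: Yes, F has productions with common prefix 'F g'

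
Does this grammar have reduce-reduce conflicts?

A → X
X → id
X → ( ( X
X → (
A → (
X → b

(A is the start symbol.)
A reduce-reduce conflict occurs when an LR(0) state has two complete items [A → α .] and [B → β .] — both call for a reduction, and with no lookahead the parser cannot choose between them.

Augment with A' → A and build the canonical LR(0) collection (I0 = CLOSURE({[A' → . A]}), then GOTO on every symbol after a dot until no new states appear). It has 9 states:
  I0: { [A → . (], [A → . X], [A' → . A], [X → . ( ( X], [X → . (], [X → . b], [X → . id] }  — shift
  I1: { [A → ( .], [X → ( . ( X], [X → ( .] }  — shift, 2 reduces
  I2: { [A' → A .] }  — accept
  I3: { [A → X .] }  — reduce
  I4: { [X → b .] }  — reduce
  I5: { [X → id .] }  — reduce
  I6: { [X → ( ( . X], [X → . ( ( X], [X → . (], [X → . b], [X → . id] }  — shift
  I7: { [X → ( . ( X], [X → ( .] }  — shift, reduce
  I8: { [X → ( ( X .] }  — reduce

I1 contains complete items [A → ( .], [X → ( .] — reduce-reduce conflict.

Answer: Yes — I1: [A → ( .] vs [X → ( .]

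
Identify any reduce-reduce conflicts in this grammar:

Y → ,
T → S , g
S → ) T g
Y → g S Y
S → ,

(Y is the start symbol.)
No reduce-reduce conflicts

Augment with Y' → Y and build the canonical LR(0) collection (I0 = CLOSURE({[Y' → . Y]}), then GOTO on every symbol after a dot until no new states appear). It has 13 states:
  I0: { [Y → . ,], [Y → . g S Y], [Y' → . Y] }  — shift
  I1: { [Y → , .] }  — reduce
  I2: { [Y' → Y .] }  — accept
  I3: { [S → . ) T g], [S → . ,], [Y → g . S Y] }  — shift
  I4: { [S → ) . T g], [S → . ) T g], [S → . ,], [T → . S , g] }  — shift
  I5: { [S → , .] }  — reduce
  I6: { [Y → . ,], [Y → . g S Y], [Y → g S . Y] }  — shift
  I7: { [Y → g S Y .] }  — reduce
  I8: { [T → S . , g] }  — shift
  I9: { [S → ) T . g] }  — shift
  I10: { [S → ) T g .] }  — reduce
  I11: { [T → S , . g] }  — shift
  I12: { [T → S , g .] }  — reduce

No state contains more than one complete item.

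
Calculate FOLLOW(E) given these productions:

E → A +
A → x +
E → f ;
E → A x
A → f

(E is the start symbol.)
E is the start symbol, so $ ∈ FOLLOW(E).
E does not occur on any right-hand side.

Taking the union: FOLLOW(E) = { $ }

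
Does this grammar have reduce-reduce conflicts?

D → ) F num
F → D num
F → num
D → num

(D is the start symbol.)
A reduce-reduce conflict occurs when an LR(0) state has two complete items [A → α .] and [B → β .] — both call for a reduction, and with no lookahead the parser cannot choose between them.

Augment with D' → D and build the canonical LR(0) collection (I0 = CLOSURE({[D' → . D]}), then GOTO on every symbol after a dot until no new states appear). It has 9 states:
  I0: { [D → . ) F num], [D → . num], [D' → . D] }  — shift
  I1: { [D → ) . F num], [D → . ) F num], [D → . num], [F → . D num], [F → . num] }  — shift
  I2: { [D' → D .] }  — accept
  I3: { [D → num .] }  — reduce
  I4: { [F → D . num] }  — shift
  I5: { [D → ) F . num] }  — shift
  I6: { [D → num .], [F → num .] }  — 2 reduces
  I7: { [D → ) F num .] }  — reduce
  I8: { [F → D num .] }  — reduce

I6 contains complete items [D → num .], [F → num .] — reduce-reduce conflict.

Answer: Yes — I6: [D → num .] vs [F → num .]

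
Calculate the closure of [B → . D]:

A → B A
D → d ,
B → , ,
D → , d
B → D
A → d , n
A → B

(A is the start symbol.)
To compute CLOSURE, for each item [A → α.Bβ] where B is a non-terminal, add [B → .γ] for all productions B → γ; repeat for the newly added items until nothing changes.

Start with: [B → . D]
  [B → . D] has the dot before D: add [D → . d ,], [D → . , d]
No further items can be added.

CLOSURE = { [B → . D], [D → . , d], [D → . d ,] }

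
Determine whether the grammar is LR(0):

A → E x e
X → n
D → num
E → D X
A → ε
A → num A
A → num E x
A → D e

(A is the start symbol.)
Augment with A' → A and build the canonical LR(0) collection (I0 = CLOSURE({[A' → . A]}), then GOTO on every symbol after a dot until no new states appear). It has 13 states:
  I0: { [A → . D e], [A → . E x e], [A → . num A], [A → . num E x], [A → .], [A' → . A], [D → . num], [E → . D X] }  — shift, reduce
  I1: { [A' → A .] }  — accept
  I2: { [A → D . e], [E → D . X], [X → . n] }  — shift
  I3: { [A → E . x e] }  — shift
  I4: { [A → . D e], [A → . E x e], [A → . num A], [A → . num E x], [A → .], [A → num . A], [A → num . E x], [D → . num], [D → num .], [E → . D X] }  — shift, 2 reduces
  I5: { [A → num A .] }  — reduce
  I6: { [A → E . x e], [A → num E . x] }  — shift
  I7: { [A → E x . e], [A → num E x .] }  — shift, reduce
  I8: { [A → E x e .] }  — reduce
  I9: { [A → E x . e] }  — shift
  I10: { [E → D X .] }  — reduce
  I11: { [A → D e .] }  — reduce
  I12: { [X → n .] }  — reduce

Conflict in state I0:
  Shift-reduce conflict between [A → .] and [A → . num A]
So the grammar is NOT LR(0).

Answer: No. Shift-reduce conflict between [A → .] and [A → . num A]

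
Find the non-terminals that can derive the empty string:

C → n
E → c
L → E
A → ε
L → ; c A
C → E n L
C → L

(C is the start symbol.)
{ 'A' }

ε-productions: A → ε
So A is immediately nullable.
No further non-terminal can be added: every production for the remaining non-terminals contains a terminal or a non-nullable non-terminal.
Nullable = { 'A' }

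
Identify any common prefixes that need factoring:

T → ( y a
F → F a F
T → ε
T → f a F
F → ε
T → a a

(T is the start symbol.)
Left-factoring is needed when two productions for the same non-terminal
share a common prefix on the right-hand side.

Productions for T:
  T → ( y a
  T → ε
  T → f a F
  T → a a
Productions for F:
  F → F a F
  F → ε

No common prefixes found.

Answer: No, left-factoring is not needed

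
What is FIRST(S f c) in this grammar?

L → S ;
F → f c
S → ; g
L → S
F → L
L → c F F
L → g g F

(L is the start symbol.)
{ ';' }

FIRST sets of the non-terminals involved (from the grammar, by fixed-point iteration):
  FIRST(S) = { ';' }

To compute FIRST(S f c), process the symbols left to right:
Symbol S is a non-terminal. Add FIRST(S) \ {ε} = { ';' }
S is not nullable (ε ∉ FIRST(S)), so stop here.
FIRST(S f c) = { ';' }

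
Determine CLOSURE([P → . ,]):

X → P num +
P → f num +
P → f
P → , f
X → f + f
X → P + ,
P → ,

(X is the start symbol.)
To compute CLOSURE, for each item [A → α.Bβ] where B is a non-terminal, add [B → .γ] for all productions B → γ; repeat for the newly added items until nothing changes.

Start with: [P → . ,]
The dot precedes the terminal ',', so nothing is added.

CLOSURE = { [P → . ,] }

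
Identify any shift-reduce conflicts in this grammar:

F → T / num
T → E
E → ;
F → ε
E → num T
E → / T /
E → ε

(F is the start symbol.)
A shift-reduce conflict occurs when an LR(0) state has both:
  - a complete (reduce) item [A → α .] (dot at the end), and
  - a shift item [B → β . c γ] (dot before a terminal).

Augment with F' → F and build the canonical LR(0) collection (I0 = CLOSURE({[F' → . F]}), then GOTO on every symbol after a dot until no new states appear). It has 12 states:
  I0: { [E → . / T /], [E → . ;], [E → . num T], [E → .], [F → . T / num], [F → .], [F' → . F], [T → . E] }  — shift, 2 reduces
  I1: { [E → . / T /], [E → . ;], [E → . num T], [E → .], [E → / . T /], [T → . E] }  — shift, reduce
  I2: { [E → ; .] }  — reduce
  I3: { [T → E .] }  — reduce
  I4: { [F' → F .] }  — accept
  I5: { [F → T . / num] }  — shift
  I6: { [E → . / T /], [E → . ;], [E → . num T], [E → .], [E → num . T], [T → . E] }  — shift, reduce
  I7: { [E → num T .] }  — reduce
  I8: { [F → T / . num] }  — shift
  I9: { [F → T / num .] }  — reduce
  I10: { [E → / T . /] }  — shift
  I11: { [E → / T / .] }  — reduce

I0 contains reduce items [E → .], [F → .] and shift items [E → . / T /], [E → . ;], [E → . num T] — shift-reduce conflict.
I1 contains reduce item [E → .] and shift items [E → . / T /], [E → . ;], [E → . num T] — shift-reduce conflict.
I6 contains reduce item [E → .] and shift items [E → . / T /], [E → . ;], [E → . num T] — shift-reduce conflict.

Answer: Yes — I0: [E → .] vs [E → . / T /]; I1: [E → .] vs [E → . / T /]; I6: [E → .] vs [E → . / T /]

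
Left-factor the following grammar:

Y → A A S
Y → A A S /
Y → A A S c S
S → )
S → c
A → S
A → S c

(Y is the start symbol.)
Left-factoring transforms A → αβ₁ | αβ₂ into A → αA' and A' → β₁ | β₂
(α is the longest common prefix among the alternatives). Repeat until
no nonterminal has two alternatives with a common prefix.

Round 1: Y has alternatives sharing prefix 'A A S'. Introduce Y': Y → A A S Y'
  Add: Y' → ε
  Add: Y' → /
  Add: Y' → c S

Round 2: A has alternatives sharing prefix 'S'. Introduce A': A → S A'
  Add: A' → ε
  Add: A' → c

No remaining common prefixes — done.

Resulting grammar:
Y → A A S Y'
Y' → ε
Y' → /
Y' → c S
S → )
S → c
A → S A'
A' → ε
A' → c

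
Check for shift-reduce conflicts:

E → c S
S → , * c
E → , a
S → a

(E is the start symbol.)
A shift-reduce conflict occurs when an LR(0) state has both:
  - a complete (reduce) item [A → α .] (dot at the end), and
  - a shift item [B → β . c γ] (dot before a terminal).

Augment with E' → E and build the canonical LR(0) collection (I0 = CLOSURE({[E' → . E]}), then GOTO on every symbol after a dot until no new states appear). It has 10 states:
  I0: { [E → . , a], [E → . c S], [E' → . E] }  — shift
  I1: { [E → , . a] }  — shift
  I2: { [E' → E .] }  — accept
  I3: { [E → c . S], [S → . , * c], [S → . a] }  — shift
  I4: { [S → , . * c] }  — shift
  I5: { [E → c S .] }  — reduce
  I6: { [S → a .] }  — reduce
  I7: { [S → , * . c] }  — shift
  I8: { [S → , * c .] }  — reduce
  I9: { [E → , a .] }  — reduce

No state contains both a complete item and a shift item.

Answer: No shift-reduce conflicts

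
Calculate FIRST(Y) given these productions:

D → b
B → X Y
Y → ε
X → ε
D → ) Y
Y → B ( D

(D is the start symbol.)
To compute FIRST(Y), examine every production with Y on the left-hand side, reading each right-hand side left to right until a non-nullable symbol is reached.

FIRST sets of the other non-terminals involved (by the same procedure, iterated to a fixed point):
  FIRST(B) = { '(', ε }

From Y → ε:
  - ε-production, so ε ∈ FIRST(Y)
From Y → B ( D:
  - B is a non-terminal: add FIRST(B) \ {ε} = { '(' }
    B is nullable, so continue to the next symbol
  - '(' is a terminal: add '(' and stop

Collecting: FIRST(Y) = { '(', ε }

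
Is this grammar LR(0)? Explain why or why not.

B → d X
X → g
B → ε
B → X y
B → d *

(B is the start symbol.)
No. Shift-reduce conflict between [B → .] and [B → . d *]

Augment with B' → B and build the canonical LR(0) collection (I0 = CLOSURE({[B' → . B]}), then GOTO on every symbol after a dot until no new states appear). It has 8 states:
  I0: { [B → . X y], [B → . d *], [B → . d X], [B → .], [B' → . B], [X → . g] }  — shift, reduce
  I1: { [B' → B .] }  — accept
  I2: { [B → X . y] }  — shift
  I3: { [B → d . *], [B → d . X], [X → . g] }  — shift
  I4: { [X → g .] }  — reduce
  I5: { [B → d * .] }  — reduce
  I6: { [B → d X .] }  — reduce
  I7: { [B → X y .] }  — reduce

Conflict in state I0:
  Shift-reduce conflict between [B → .] and [B → . d *]
So the grammar is NOT LR(0).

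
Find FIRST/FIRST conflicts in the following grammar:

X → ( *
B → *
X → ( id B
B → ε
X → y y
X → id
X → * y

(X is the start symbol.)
A FIRST/FIRST conflict occurs when two productions N → α and N → β for the same non-terminal have FIRST(α) ∩ FIRST(β) ≠ ∅ (with ε ∈ FIRST of a nullable right-hand side, so two nullable alternatives also conflict).

Productions for X:
  X → ( *: FIRST = { '(' }
  X → ( id B: FIRST = { '(' }
  X → y y: FIRST = { 'y' }
  X → id: FIRST = { 'id' }
  X → * y: FIRST = { '*' }
Productions for B:
  B → *: FIRST = { '*' }
  B → ε: FIRST = { ε }

Conflict for X: X → ( * and X → ( id B
  Overlap: { '(' }

Answer: Yes. X → '(' '*' / X → '(' id B on { '(' }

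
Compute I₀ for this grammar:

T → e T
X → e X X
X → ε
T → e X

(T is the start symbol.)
{ [T → . e T], [T → . e X], [T' → . T] }

First, augment the grammar with T' → T
I₀ = CLOSURE({ [T' → . T] }):
  [T' → . T] has the dot before T: add [T → . e T], [T → . e X]
No further items can be added.

I₀ = { [T → . e T], [T → . e X], [T' → . T] }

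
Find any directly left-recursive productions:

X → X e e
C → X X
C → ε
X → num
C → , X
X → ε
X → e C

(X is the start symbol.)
X → X e e: LEFT RECURSIVE (starts with X)
C → X X: starts with X
C → ε: starts with ε
X → num: starts with num
C → , X: starts with ','
X → ε: starts with ε
X → e C: starts with e

The grammar has direct left recursion on: X.

Answer: Yes, X is left-recursive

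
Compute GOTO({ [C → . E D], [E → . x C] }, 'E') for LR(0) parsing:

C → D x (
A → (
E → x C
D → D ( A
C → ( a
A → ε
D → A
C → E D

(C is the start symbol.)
GOTO(I, 'E') = CLOSURE({ [A → αX.β] : [A → α.Xβ] ∈ I, X = 'E' })

Items with dot before 'E', with the dot advanced:
  [C → . E D] → [C → E . D]
Closure of the advanced items:
  [C → E . D] has the dot before D: add [D → . D ( A], [D → . A]
  [D → . A] has the dot before A: add [A → . (], [A → .]

GOTO = { [A → . (], [A → .], [C → E . D], [D → . A], [D → . D ( A] }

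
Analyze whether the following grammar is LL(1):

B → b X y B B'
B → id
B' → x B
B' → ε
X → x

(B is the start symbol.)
Relevant sets:
  FOLLOW(B') = { $, 'x' }

For B:
  PREDICT(B → b X y B B') = { 'b' }
  PREDICT(B → id) = { 'id' }
For B':
  PREDICT(B' → x B) = { 'x' }
  PREDICT(B' → ε) = { $, 'x' }
X has a single production, so nothing to check there.

Conflict found: Predict set conflict for B': { 'x' }
The grammar is NOT LL(1).

Answer: No. Predict set conflict for B': { 'x' }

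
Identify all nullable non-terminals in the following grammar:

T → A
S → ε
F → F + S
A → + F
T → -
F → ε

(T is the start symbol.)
{ 'F', 'S' }

ε-productions: S → ε, F → ε
So S, F are immediately nullable.
No further non-terminal can be added: every production for the remaining non-terminals contains a terminal or a non-nullable non-terminal.
Nullable = { 'F', 'S' }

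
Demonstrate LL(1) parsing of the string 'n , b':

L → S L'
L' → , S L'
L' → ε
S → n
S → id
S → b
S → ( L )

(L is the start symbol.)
LL(1) parsing maintains a stack (initially the start symbol over $) and the input. At each step: if the stack top is a terminal, match it against the current input token; if it is a non-terminal N, replace it with the RHS of M[N, lookahead] (the unique production whose predict set contains the lookahead).

Stack is shown with the top on the left.

Stack     Input    Action
-------------------------
L $       n , b $  output L → S L'
S L' $    n , b $  output S → n
n L' $    n , b $  match 'n'
L' $      , b $    output L' → , S L'
, S L' $  , b $    match ','
S L' $    b $      output S → b
b L' $    b $      match 'b'
L' $      $        output L' → ε
$         $        accept

The string is accepted.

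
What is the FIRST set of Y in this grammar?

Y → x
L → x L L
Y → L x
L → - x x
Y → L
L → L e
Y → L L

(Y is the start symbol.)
{ '-', 'x' }

To compute FIRST(Y), examine every production with Y on the left-hand side, reading each right-hand side left to right until a non-nullable symbol is reached.

FIRST sets of the other non-terminals involved (by the same procedure, iterated to a fixed point):
  FIRST(L) = { '-', 'x' }

From Y → x:
  - x is a terminal: add 'x' and stop
From Y → L x:
  - L is a non-terminal: add FIRST(L) \ {ε} = { '-', 'x' }
    L is not nullable, so stop
From Y → L:
  - L is a non-terminal: add FIRST(L) \ {ε} = { '-', 'x' }
    L is not nullable, so stop
From Y → L L:
  - L is a non-terminal: add FIRST(L) \ {ε} = { '-', 'x' }
    L is not nullable, so stop

Collecting: FIRST(Y) = { '-', 'x' }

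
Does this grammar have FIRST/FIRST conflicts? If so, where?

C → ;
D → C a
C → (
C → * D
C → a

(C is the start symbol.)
No FIRST/FIRST conflicts.

Productions for C:
  C → ;: FIRST = { ';' }
  C → (: FIRST = { '(' }
  C → * D: FIRST = { '*' }
  C → a: FIRST = { 'a' }
D has only one production, so no FIRST/FIRST conflict is possible there.

All alternatives of each non-terminal have pairwise disjoint FIRST sets.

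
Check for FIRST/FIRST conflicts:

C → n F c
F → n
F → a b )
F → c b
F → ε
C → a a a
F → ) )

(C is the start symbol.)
A FIRST/FIRST conflict occurs when two productions N → α and N → β for the same non-terminal have FIRST(α) ∩ FIRST(β) ≠ ∅ (with ε ∈ FIRST of a nullable right-hand side, so two nullable alternatives also conflict).

Productions for C:
  C → n F c: FIRST = { 'n' }
  C → a a a: FIRST = { 'a' }
Productions for F:
  F → n: FIRST = { 'n' }
  F → a b ): FIRST = { 'a' }
  F → c b: FIRST = { 'c' }
  F → ε: FIRST = { ε }
  F → ) ): FIRST = { ')' }

All alternatives of each non-terminal have pairwise disjoint FIRST sets.

Answer: No FIRST/FIRST conflicts.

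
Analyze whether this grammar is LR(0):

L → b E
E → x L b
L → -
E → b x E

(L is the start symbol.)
Yes, the grammar is LR(0)

A grammar is LR(0) if no state in the canonical LR(0) collection has:
  - both a shift item (dot before a terminal) and a complete item (shift-reduce conflict), or
  - two or more complete items (reduce-reduce conflict; the accept item [L' → L .] counts as a complete item here).

Augment with L' → L and build the canonical LR(0) collection (I0 = CLOSURE({[L' → . L]}), then GOTO on every symbol after a dot until no new states appear). It has 11 states:
  I0: { [L → . -], [L → . b E], [L' → . L] }  — shift
  I1: { [L → - .] }  — reduce
  I2: { [L' → L .] }  — accept
  I3: { [E → . b x E], [E → . x L b], [L → b . E] }  — shift
  I4: { [L → b E .] }  — reduce
  I5: { [E → b . x E] }  — shift
  I6: { [E → x . L b], [L → . -], [L → . b E] }  — shift
  I7: { [E → x L . b] }  — shift
  I8: { [E → x L b .] }  — reduce
  I9: { [E → . b x E], [E → . x L b], [E → b x . E] }  — shift
  I10: { [E → b x E .] }  — reduce

Every state is either a pure shift/goto state or contains exactly one complete item and nothing to shift — no conflicts. The grammar is LR(0).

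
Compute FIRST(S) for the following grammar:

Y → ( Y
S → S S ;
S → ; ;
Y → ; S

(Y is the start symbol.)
To compute FIRST(S), examine every production with S on the left-hand side, reading each right-hand side left to right until a non-nullable symbol is reached.

From S → S S ;:
  - S is the symbol being defined: contributes nothing new
    S is not nullable, so stop
From S → ; ;:
  - ';' is a terminal: add ';' and stop

Collecting: FIRST(S) = { ';' }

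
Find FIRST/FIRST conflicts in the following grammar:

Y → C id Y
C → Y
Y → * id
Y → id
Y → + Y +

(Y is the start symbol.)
Yes. Y → C id Y / Y → '*' id on { '*' }; Y → C id Y / Y → id on { 'id' }; Y → C id Y / Y → '+' Y '+' on { '+' }

A FIRST/FIRST conflict occurs when two productions N → α and N → β for the same non-terminal have FIRST(α) ∩ FIRST(β) ≠ ∅ (with ε ∈ FIRST of a nullable right-hand side, so two nullable alternatives also conflict).

FIRST sets of the non-terminals at (or reachable through a nullable prefix from) the front of some alternative:
  FIRST(C) = { '*', '+', 'id' }

Productions for Y:
  Y → C id Y: FIRST = { '*', '+', 'id' }
  Y → * id: FIRST = { '*' }
  Y → id: FIRST = { 'id' }
  Y → + Y +: FIRST = { '+' }
C has only one production, so no FIRST/FIRST conflict is possible there.

Conflict for Y: Y → C id Y and Y → * id
  Overlap: { '*' }
Conflict for Y: Y → C id Y and Y → id
  Overlap: { 'id' }
Conflict for Y: Y → C id Y and Y → + Y +
  Overlap: { '+' }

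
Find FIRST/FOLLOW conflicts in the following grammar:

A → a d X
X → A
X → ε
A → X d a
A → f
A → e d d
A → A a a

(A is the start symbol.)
A FIRST/FOLLOW conflict occurs when a non-terminal N has a nullable alternative N → β (β ⇒* ε) and another alternative N → α with FIRST(α) ∩ FOLLOW(N) ≠ ∅: on such a lookahead the parser cannot decide between expanding α and letting N vanish via β.

Nullable non-terminals: X.
FIRST sets used below: FIRST(A) = { 'a', 'd', 'e', 'f' }

X: nullable alternative(s) X → ε; FOLLOW(X) = { $, 'a', 'd' }
  X → A: FIRST \ {ε} = { 'a', 'd', 'e', 'f' } — overlaps FOLLOW(X) on { 'a', 'd' }: CONFLICT
  X → ε: FIRST \ {ε} = { } — this is the only nullable alternative, skip

A has no nullable alternative, so no FIRST/FOLLOW check is needed there.

So the grammar has 1 FIRST/FOLLOW conflict (marked CONFLICT above).

Answer: Yes. X → A with FOLLOW(X) on { 'a', 'd' }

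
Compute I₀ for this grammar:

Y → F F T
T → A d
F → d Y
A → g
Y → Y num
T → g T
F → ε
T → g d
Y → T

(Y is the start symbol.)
First, augment the grammar with Y' → Y
I₀ = CLOSURE({ [Y' → . Y] }):
  [Y' → . Y] has the dot before Y: add [Y → . F F T], [Y → . Y num], [Y → . T]
  [Y → . F F T] has the dot before F: add [F → . d Y], [F → .]
  [Y → . T] has the dot before T: add [T → . A d], [T → . g T], [T → . g d]
  [T → . A d] has the dot before A: add [A → . g]
No further items can be added.

I₀ = { [A → . g], [F → . d Y], [F → .], [T → . A d], [T → . g T], [T → . g d], [Y → . F F T], [Y → . T], [Y → . Y num], [Y' → . Y] }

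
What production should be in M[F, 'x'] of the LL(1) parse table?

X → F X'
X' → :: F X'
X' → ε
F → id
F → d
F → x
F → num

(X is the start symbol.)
To find M[F, 'x'], we find productions for F where 'x' is in the predict set (PREDICT(N → α) = (FIRST(α) \ {ε}) ∪ (FOLLOW(N) if α ⇒* ε)).

F → id: PREDICT = { 'id' }
F → d: PREDICT = { 'd' }
F → x: PREDICT = { 'x' }
  'x' is in predict set, so this production goes in M[F, 'x']
F → num: PREDICT = { 'num' }

M[F, 'x'] = F → x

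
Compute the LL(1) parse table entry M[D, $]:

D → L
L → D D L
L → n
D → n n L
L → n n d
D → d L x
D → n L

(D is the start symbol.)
Empty (error entry)

To find M[D, $], we find productions for D where $ is in the predict set (PREDICT(N → α) = (FIRST(α) \ {ε}) ∪ (FOLLOW(N) if α ⇒* ε)).

Relevant sets:
  FIRST(L) = { 'd', 'n' }

D → L: PREDICT = { 'd', 'n' }
D → n n L: PREDICT = { 'n' }
D → d L x: PREDICT = { 'd' }
D → n L: PREDICT = { 'n' }

M[D, $] is empty (no production applies)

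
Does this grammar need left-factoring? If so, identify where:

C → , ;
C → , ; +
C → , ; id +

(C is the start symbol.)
Yes, C has productions with common prefix ', ;'

Left-factoring is needed when two productions for the same non-terminal
share a common prefix on the right-hand side.

Productions for C:
  C → , ;
  C → , ; +
  C → , ; id +

Found common prefix ', ;' in productions for C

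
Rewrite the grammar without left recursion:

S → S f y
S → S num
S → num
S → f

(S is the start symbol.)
S → num S'
S → f S'
S' → f y S'
S' → num S'
S' → ε

S is directly left-recursive. The standard transformation for
  A → A α₁ | ... | A α_m | β₁ | ... | β_n
is
  A  → β₁ A' | ... | β_n A'
  A' → α₁ A' | ... | α_m A' | ε

S → num becomes S → num S'
S → f becomes S → f S'
S → S f y becomes S' → f y S'
S → S num becomes S' → num S'
Add S' → ε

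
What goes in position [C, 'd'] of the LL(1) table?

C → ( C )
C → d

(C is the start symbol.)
To find M[C, 'd'], we find productions for C where 'd' is in the predict set (PREDICT(N → α) = (FIRST(α) \ {ε}) ∪ (FOLLOW(N) if α ⇒* ε)).

C → ( C ): PREDICT = { '(' }
C → d: PREDICT = { 'd' }
  'd' is in predict set, so this production goes in M[C, 'd']

M[C, 'd'] = C → d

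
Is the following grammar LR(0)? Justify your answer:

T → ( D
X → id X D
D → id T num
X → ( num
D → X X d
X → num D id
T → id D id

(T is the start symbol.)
No. Shift-reduce conflict between [X → ( num .] and [D → . id T num]

A grammar is LR(0) if no state in the canonical LR(0) collection has:
  - both a shift item (dot before a terminal) and a complete item (shift-reduce conflict), or
  - two or more complete items (reduce-reduce conflict; the accept item [T' → T .] counts as a complete item here).

Augment with T' → T and build the canonical LR(0) collection (I0 = CLOSURE({[T' → . T]}), then GOTO on every symbol after a dot until no new states appear). It has 26 states:
  I0: { [T → . ( D], [T → . id D id], [T' → . T] }  — shift
  I1: { [D → . X X d], [D → . id T num], [T → ( . D], [X → . ( num], [X → . id X D], [X → . num D id] }  — shift
  I2: { [T' → T .] }  — accept
  I3: { [D → . X X d], [D → . id T num], [T → id . D id], [X → . ( num], [X → . id X D], [X → . num D id] }  — shift
  I4: { [X → ( . num] }  — shift
  I5: { [T → id D . id] }  — shift
  I6: { [D → X . X d], [X → . ( num], [X → . id X D], [X → . num D id] }  — shift
  I7: { [D → id . T num], [T → . ( D], [T → . id D id], [X → . ( num], [X → . id X D], [X → . num D id], [X → id . X D] }  — shift
  I8: { [D → . X X d], [D → . id T num], [X → . ( num], [X → . id X D], [X → . num D id], [X → num . D id] }  — shift
  I9: { [X → num D . id] }  — shift
  I10: { [X → num D id .] }  — reduce
  I11: { [D → . X X d], [D → . id T num], [T → ( . D], [X → ( . num], [X → . ( num], [X → . id X D], [X → . num D id] }  — shift
  I12: { [D → id T . num] }  — shift
  I13: { [D → . X X d], [D → . id T num], [X → . ( num], [X → . id X D], [X → . num D id], [X → id X . D] }  — shift
  I14: { [D → . X X d], [D → . id T num], [T → id . D id], [X → . ( num], [X → . id X D], [X → . num D id], [X → id . X D] }  — shift
  I15: { [D → . X X d], [D → . id T num], [D → X . X d], [X → . ( num], [X → . id X D], [X → . num D id], [X → id X . D] }  — shift
  I16: { [X → id X D .] }  — reduce
  I17: { [D → X . X d], [D → X X . d], [X → . ( num], [X → . id X D], [X → . num D id] }  — shift
  I18: { [D → X X . d] }  — shift
  I19: { [D → X X d .] }  — reduce
  I20: { [X → . ( num], [X → . id X D], [X → . num D id], [X → id . X D] }  — shift
  I21: { [D → id T num .] }  — reduce
  I22: { [T → ( D .] }  — reduce
  I23: { [D → . X X d], [D → . id T num], [X → ( num .], [X → . ( num], [X → . id X D], [X → . num D id], [X → num . D id] }  — shift, reduce
  I24: { [T → id D id .] }  — reduce
  I25: { [X → ( num .] }  — reduce

Conflict in state I23:
  Shift-reduce conflict between [X → ( num .] and [D → . id T num]
So the grammar is NOT LR(0).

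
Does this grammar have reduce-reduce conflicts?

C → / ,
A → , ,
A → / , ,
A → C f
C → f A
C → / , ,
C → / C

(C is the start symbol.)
A reduce-reduce conflict occurs when an LR(0) state has two complete items [A → α .] and [B → β .] — both call for a reduction, and with no lookahead the parser cannot choose between them.

Augment with C' → C and build the canonical LR(0) collection (I0 = CLOSURE({[C' → . C]}), then GOTO on every symbol after a dot until no new states appear). It has 15 states:
  I0: { [C → . / , ,], [C → . / ,], [C → . / C], [C → . f A], [C' → . C] }  — shift
  I1: { [C → . / , ,], [C → . / ,], [C → . / C], [C → . f A], [C → / . , ,], [C → / . ,], [C → / . C] }  — shift
  I2: { [C' → C .] }  — accept
  I3: { [A → . , ,], [A → . / , ,], [A → . C f], [C → . / , ,], [C → . / ,], [C → . / C], [C → . f A], [C → f . A] }  — shift
  I4: { [A → , . ,] }  — shift
  I5: { [A → / . , ,], [C → . / , ,], [C → . / ,], [C → . / C], [C → . f A], [C → / . , ,], [C → / . ,], [C → / . C] }  — shift
  I6: { [C → f A .] }  — reduce
  I7: { [A → C . f] }  — shift
  I8: { [A → C f .] }  — reduce
  I9: { [A → / , . ,], [C → / , . ,], [C → / , .] }  — shift, reduce
  I10: { [C → / C .] }  — reduce
  I11: { [A → / , , .], [C → / , , .] }  — 2 reduces
  I12: { [A → , , .] }  — reduce
  I13: { [C → / , . ,], [C → / , .] }  — shift, reduce
  I14: { [C → / , , .] }  — reduce

I11 contains complete items [A → / , , .], [C → / , , .] — reduce-reduce conflict.

Answer: Yes — I11: [A → / , , .] vs [C → / , , .]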